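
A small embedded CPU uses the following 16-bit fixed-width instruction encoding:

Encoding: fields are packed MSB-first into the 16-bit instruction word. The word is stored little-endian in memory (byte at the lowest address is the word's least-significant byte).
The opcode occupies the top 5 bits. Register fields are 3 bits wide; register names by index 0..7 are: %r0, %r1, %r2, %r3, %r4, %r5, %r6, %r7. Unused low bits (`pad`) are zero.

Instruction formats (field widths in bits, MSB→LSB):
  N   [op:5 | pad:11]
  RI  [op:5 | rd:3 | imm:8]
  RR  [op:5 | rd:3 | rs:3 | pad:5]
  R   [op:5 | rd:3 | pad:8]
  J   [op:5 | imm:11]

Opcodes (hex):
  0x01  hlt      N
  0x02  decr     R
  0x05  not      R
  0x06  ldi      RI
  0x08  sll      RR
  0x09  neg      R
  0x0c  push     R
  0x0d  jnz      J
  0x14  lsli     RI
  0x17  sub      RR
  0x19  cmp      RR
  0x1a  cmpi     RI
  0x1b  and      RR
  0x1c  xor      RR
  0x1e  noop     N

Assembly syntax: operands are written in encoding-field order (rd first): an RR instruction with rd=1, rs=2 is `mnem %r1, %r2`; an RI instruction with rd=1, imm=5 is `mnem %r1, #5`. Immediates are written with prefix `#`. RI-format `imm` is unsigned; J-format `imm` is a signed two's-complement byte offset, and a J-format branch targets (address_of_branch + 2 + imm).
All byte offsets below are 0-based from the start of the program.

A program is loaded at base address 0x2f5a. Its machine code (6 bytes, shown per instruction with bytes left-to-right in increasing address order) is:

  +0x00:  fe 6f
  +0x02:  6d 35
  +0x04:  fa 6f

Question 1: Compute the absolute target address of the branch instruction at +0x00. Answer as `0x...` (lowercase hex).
0x2f5a

+0x00: fe 6f ⇒ word 0x6ffe (little)
  opcode bits[15:11]=0xd: jnz/J
  [10:0] imm=2046 (s11→-2) = #-2
  target = base 0x2f5a + off 0x00 + 2 + imm -2 = 0x2f5a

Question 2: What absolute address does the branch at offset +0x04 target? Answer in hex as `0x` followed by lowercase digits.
@+04  little-endian(fa 6f) = 0x6ffa
  opcode bits[15:11]=0xd: jnz/J
  [10:0] imm=2042 (s11→-6) = #-6
  target = base 0x2f5a + off 0x04 + 2 + imm -6 = 0x2f5a

0x2f5a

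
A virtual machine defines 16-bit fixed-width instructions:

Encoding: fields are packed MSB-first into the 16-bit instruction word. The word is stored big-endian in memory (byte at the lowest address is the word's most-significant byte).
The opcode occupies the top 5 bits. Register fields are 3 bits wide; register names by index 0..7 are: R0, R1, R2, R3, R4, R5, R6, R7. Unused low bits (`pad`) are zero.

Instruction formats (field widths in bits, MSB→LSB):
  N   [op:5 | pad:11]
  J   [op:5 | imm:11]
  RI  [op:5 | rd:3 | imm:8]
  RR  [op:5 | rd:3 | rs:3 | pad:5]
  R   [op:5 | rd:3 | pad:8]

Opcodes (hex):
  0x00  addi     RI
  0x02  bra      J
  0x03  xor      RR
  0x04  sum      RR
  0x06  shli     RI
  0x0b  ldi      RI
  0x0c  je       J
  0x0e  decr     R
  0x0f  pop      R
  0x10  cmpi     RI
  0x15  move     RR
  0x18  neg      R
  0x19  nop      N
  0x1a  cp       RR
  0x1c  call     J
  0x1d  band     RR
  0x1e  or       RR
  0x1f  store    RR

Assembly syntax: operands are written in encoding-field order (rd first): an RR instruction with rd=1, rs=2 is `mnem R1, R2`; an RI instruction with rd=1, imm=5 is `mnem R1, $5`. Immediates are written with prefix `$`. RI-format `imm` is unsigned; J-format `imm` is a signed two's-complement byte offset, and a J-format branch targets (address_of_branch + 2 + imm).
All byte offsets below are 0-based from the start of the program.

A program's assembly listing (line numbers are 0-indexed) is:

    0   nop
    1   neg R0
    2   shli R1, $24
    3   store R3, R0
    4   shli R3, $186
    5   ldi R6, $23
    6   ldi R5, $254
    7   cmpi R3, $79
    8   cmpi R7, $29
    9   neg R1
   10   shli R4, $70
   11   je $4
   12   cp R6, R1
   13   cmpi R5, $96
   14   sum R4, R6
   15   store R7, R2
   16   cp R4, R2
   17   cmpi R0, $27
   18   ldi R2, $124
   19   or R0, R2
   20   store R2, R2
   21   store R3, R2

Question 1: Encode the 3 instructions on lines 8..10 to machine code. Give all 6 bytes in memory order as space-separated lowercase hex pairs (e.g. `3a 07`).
line 8 (cmpi): pack op=0x10:5|rd=7:3|imm=29:8 = 0x871d; big→ 87 1d
line 9 (neg): pack op=0x18:5|rd=1:3|pad=0:8 = 0xc100; big→ c1 00
line 10 (shli): pack op=0x6:5|rd=4:3|imm=70:8 = 0x3446; big→ 34 46

87 1d c1 00 34 46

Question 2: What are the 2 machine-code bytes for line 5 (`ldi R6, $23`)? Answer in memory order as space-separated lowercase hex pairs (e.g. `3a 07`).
5e 17

L5: ldi op=0xb:5|rd=6:3|imm=23:8 ⇒ 0x5e17 ⇒ big 5e 17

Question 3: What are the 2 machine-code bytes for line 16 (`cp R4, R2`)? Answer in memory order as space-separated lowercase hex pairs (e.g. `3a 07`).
d4 40

line 16 (cp): pack op=0x1a:5|rd=4:3|rs=2:3|pad=0:5 = 0xd440; big→ d4 40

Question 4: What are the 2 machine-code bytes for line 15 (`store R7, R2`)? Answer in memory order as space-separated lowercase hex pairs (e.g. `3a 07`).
L15: store op=0x1f:5|rd=7:3|rs=2:3|pad=0:5 ⇒ 0xff40 ⇒ big ff 40

ff 40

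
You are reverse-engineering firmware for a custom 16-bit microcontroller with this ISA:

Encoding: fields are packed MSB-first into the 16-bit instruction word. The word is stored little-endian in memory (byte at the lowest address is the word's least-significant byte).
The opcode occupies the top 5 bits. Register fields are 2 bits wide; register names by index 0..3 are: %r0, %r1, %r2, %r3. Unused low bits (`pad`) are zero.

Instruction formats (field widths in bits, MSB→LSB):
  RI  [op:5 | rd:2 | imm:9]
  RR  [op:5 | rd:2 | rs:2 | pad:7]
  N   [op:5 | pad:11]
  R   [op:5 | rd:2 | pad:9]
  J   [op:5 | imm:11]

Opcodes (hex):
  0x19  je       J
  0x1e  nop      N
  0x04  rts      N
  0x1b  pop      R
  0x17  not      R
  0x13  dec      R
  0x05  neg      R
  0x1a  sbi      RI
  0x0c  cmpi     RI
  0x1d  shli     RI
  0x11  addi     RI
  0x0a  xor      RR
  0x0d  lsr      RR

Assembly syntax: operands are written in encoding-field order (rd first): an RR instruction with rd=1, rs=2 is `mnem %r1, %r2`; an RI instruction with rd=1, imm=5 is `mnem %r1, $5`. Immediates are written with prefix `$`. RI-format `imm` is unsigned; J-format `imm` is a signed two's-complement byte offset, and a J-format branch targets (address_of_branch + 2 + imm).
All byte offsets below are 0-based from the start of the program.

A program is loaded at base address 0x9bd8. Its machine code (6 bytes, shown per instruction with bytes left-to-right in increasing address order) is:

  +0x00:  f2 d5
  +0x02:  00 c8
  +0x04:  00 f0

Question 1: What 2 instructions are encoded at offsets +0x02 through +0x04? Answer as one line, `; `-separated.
off 0x02: read 00 c8 as little → 0xc800
  top 5b → 0x19 → je [J]
  [10:0] imm=0 = $0
off 0x04: read 00 f0 as little → 0xf000
  top 5b → 0x1e → nop [N]

je $0; nop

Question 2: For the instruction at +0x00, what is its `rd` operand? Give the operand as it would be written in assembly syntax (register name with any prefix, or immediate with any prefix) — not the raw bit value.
[00] f2 d5 → 0xd5f2
  top 5b → 0x1a → sbi [RI]
  [10:9] rd=2 = %r2
  [8:0] imm=498 = $498

%r2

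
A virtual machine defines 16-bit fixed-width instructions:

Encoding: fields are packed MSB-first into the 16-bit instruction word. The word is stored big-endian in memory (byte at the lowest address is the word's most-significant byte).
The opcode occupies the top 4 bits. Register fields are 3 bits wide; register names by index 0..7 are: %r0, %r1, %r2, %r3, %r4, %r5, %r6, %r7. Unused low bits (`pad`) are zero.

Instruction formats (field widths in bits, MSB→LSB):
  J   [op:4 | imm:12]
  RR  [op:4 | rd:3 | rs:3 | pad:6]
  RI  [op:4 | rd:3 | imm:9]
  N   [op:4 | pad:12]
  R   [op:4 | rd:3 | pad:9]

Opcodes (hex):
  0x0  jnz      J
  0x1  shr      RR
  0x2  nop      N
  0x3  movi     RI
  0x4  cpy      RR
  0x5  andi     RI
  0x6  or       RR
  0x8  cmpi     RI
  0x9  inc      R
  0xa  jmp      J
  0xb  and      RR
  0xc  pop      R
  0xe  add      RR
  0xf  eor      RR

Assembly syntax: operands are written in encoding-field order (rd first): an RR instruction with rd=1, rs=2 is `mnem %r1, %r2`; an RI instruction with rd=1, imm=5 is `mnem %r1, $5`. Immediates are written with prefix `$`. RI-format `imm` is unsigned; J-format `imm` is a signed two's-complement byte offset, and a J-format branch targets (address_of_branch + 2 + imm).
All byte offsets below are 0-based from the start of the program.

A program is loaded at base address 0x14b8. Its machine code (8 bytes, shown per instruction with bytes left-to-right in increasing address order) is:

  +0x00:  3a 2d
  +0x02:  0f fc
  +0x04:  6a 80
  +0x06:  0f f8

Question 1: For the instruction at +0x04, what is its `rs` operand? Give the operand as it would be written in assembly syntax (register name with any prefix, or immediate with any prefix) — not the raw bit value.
%r2

[04] 6a 80 → 0x6a80
  op=0x6a80>>12=0x6 ⇒ or (RR)
  rd: (w>>9)&0x7=0x5 → %r5
  rs: (w>>6)&0x7=0x2 → %r2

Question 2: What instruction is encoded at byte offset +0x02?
[02] 0f fc → 0x0ffc
  op=0x0ffc>>12=0x0 ⇒ jnz (J)
  imm@[11:0]=0xffc (s12→-4) ⇒ $-4

jnz $-4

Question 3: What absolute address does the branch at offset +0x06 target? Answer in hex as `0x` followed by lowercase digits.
0x14b8

off 0x06: read 0f f8 as big → 0x0ff8
  op=0x0ff8>>12=0x0 ⇒ jnz (J)
  imm: (w>>0)&0xfff=0xff8 (s12→-8) → $-8
  target = base 0x14b8 + off 0x06 + 2 + imm -8 = 0x14b8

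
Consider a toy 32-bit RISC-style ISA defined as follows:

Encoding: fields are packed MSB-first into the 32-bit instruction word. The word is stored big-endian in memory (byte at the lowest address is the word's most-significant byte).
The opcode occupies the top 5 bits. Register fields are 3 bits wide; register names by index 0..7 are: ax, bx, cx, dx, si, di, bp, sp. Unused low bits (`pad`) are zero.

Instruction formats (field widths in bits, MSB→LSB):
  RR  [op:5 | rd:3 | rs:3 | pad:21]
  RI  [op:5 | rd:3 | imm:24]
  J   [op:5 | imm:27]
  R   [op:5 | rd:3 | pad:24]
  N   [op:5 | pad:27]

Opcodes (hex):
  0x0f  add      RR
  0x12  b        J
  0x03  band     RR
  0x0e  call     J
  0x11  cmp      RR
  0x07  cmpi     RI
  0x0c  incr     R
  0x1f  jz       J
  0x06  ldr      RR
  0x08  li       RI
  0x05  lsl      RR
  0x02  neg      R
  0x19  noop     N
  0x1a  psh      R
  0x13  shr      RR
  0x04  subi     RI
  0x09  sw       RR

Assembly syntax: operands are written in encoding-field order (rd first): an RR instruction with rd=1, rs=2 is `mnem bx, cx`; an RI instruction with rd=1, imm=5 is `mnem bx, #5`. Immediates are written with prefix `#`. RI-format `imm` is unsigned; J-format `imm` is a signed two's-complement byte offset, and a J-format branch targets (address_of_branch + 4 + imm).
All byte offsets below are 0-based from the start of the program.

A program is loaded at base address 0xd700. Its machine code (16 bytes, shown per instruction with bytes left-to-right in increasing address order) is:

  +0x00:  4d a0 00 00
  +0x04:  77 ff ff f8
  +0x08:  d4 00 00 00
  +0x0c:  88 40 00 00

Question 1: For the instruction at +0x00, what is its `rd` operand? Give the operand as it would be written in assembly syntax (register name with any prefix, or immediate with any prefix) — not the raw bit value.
[00] 4d a0 00 00 → 0x4da00000
  opcode bits[31:27]=0x9: sw/RR
  rd@[26:24]=0x5 ⇒ di
  rs@[23:21]=0x5 ⇒ di

di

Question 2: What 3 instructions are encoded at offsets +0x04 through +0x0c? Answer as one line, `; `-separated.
call #-8; psh si; cmp ax, cx

@+04  big-endian(77 ff ff f8) = 0x77fffff8
  opcode bits[31:27]=0xe: call/J
  imm@[26:0]=0x7fffff8 (s27→-8) ⇒ #-8
@+08  big-endian(d4 00 00 00) = 0xd4000000
  opcode bits[31:27]=0x1a: psh/R
  rd@[26:24]=0x4 ⇒ si
@+0c  big-endian(88 40 00 00) = 0x88400000
  opcode bits[31:27]=0x11: cmp/RR
  rd@[26:24]=0x0 ⇒ ax
  rs@[23:21]=0x2 ⇒ cx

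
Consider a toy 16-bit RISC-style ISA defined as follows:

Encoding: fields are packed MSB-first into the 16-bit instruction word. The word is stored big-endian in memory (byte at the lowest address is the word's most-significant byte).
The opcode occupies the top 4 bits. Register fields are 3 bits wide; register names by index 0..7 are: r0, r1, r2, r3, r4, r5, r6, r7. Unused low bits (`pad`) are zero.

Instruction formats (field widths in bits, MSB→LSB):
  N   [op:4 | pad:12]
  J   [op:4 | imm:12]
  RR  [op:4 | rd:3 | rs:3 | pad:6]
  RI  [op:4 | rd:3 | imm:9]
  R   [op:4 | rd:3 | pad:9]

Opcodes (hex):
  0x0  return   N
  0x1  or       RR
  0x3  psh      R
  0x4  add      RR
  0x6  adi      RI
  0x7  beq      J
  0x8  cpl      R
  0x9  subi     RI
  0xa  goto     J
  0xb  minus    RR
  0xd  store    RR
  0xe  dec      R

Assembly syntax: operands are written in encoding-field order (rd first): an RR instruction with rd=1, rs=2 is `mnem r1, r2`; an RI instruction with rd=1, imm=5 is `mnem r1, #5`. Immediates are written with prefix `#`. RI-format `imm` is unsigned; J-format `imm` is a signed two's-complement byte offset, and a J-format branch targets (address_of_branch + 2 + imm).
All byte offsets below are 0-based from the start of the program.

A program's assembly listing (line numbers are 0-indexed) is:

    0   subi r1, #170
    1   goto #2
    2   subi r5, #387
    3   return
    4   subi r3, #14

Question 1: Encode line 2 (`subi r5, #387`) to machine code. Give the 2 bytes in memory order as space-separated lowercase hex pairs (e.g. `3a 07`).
line 2 (subi): pack op=0x9:4|rd=5:3|imm=387:9 = 0x9b83; big→ 9b 83

9b 83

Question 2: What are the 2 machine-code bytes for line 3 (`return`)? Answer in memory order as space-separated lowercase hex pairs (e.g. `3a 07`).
00 00

L3: return op=0x0:4|pad=0:12 ⇒ 0x0000 ⇒ big 00 00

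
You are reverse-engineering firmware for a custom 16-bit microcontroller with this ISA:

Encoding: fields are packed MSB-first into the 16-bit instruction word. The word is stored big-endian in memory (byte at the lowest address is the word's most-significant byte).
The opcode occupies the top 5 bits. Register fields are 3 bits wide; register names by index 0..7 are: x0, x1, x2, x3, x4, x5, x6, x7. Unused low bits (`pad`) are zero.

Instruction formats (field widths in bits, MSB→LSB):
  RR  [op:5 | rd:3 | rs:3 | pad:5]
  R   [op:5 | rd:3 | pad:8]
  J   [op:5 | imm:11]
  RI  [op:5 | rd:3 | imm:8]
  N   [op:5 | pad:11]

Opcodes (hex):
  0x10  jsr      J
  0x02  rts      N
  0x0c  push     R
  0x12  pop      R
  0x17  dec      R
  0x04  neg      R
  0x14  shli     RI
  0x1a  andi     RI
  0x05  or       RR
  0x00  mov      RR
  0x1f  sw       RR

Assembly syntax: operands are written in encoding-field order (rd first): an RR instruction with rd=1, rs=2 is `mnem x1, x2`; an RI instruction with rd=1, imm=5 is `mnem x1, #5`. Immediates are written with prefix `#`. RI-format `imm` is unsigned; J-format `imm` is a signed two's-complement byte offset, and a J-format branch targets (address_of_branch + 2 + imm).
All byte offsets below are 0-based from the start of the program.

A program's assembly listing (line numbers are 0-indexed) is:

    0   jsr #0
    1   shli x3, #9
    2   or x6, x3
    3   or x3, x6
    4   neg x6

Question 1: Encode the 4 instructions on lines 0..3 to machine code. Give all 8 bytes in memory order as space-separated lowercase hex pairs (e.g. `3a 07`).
80 00 a3 09 2e 60 2b c0

0. jsr fields op=0x10:5|imm=0:11 → word 8000h → 80 00
1. shli fields op=0x14:5|rd=3:3|imm=9:8 → word a309h → a3 09
2. or fields op=0x5:5|rd=6:3|rs=3:3|pad=0:5 → word 2e60h → 2e 60
3. or fields op=0x5:5|rd=3:3|rs=6:3|pad=0:5 → word 2bc0h → 2b c0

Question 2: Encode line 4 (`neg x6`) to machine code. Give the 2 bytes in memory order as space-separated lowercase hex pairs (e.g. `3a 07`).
26 00

line 4 (neg): pack op=0x4:5|rd=6:3|pad=0:8 = 0x2600; big→ 26 00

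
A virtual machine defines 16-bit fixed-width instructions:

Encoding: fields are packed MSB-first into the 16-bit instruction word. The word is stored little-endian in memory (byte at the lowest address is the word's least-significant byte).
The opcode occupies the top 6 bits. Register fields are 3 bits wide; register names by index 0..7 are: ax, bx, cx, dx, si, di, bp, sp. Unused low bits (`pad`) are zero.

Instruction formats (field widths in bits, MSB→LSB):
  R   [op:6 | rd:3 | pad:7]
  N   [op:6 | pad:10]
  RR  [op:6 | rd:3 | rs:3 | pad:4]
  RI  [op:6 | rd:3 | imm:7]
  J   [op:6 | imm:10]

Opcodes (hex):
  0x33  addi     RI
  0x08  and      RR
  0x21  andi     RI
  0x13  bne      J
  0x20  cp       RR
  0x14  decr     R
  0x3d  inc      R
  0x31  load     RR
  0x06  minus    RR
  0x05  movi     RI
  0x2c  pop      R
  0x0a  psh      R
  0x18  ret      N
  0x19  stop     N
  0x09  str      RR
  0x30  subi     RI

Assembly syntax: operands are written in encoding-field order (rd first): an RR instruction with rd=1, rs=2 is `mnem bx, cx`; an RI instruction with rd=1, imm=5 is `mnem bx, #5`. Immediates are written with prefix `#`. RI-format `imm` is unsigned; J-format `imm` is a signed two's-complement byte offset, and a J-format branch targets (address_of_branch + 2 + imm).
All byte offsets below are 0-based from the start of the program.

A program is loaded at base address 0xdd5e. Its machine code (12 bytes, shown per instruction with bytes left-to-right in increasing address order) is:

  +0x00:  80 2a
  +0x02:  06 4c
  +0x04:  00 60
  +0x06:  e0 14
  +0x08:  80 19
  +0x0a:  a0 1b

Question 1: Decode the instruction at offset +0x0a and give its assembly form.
off 0x0a: read a0 1b as little → 0x1ba0
  op=0x1ba0>>10=0x6 ⇒ minus (RR)
  rd: (w>>7)&0x7=0x7 → sp
  rs: (w>>4)&0x7=0x2 → cx

minus sp, cx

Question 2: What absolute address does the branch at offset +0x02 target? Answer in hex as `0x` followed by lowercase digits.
off 0x02: read 06 4c as little → 0x4c06
  op=0x4c06>>10=0x13 ⇒ bne (J)
  [9:0] imm=6 = #6
  target = base 0xdd5e + off 0x02 + 2 + imm 6 = 0xdd68

0xdd68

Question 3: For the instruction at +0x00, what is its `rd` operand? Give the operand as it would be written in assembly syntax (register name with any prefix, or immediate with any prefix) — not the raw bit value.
di

off 0x00: read 80 2a as little → 0x2a80
  top 6b → 0xa → psh [R]
  rd@[9:7]=0x5 ⇒ di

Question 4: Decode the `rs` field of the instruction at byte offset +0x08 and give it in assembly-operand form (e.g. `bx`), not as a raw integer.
ax

+0x08: 80 19 ⇒ word 0x1980 (little)
  top 6b → 0x6 → minus [RR]
  rd: (w>>7)&0x7=0x3 → dx
  rs: (w>>4)&0x7=0x0 → ax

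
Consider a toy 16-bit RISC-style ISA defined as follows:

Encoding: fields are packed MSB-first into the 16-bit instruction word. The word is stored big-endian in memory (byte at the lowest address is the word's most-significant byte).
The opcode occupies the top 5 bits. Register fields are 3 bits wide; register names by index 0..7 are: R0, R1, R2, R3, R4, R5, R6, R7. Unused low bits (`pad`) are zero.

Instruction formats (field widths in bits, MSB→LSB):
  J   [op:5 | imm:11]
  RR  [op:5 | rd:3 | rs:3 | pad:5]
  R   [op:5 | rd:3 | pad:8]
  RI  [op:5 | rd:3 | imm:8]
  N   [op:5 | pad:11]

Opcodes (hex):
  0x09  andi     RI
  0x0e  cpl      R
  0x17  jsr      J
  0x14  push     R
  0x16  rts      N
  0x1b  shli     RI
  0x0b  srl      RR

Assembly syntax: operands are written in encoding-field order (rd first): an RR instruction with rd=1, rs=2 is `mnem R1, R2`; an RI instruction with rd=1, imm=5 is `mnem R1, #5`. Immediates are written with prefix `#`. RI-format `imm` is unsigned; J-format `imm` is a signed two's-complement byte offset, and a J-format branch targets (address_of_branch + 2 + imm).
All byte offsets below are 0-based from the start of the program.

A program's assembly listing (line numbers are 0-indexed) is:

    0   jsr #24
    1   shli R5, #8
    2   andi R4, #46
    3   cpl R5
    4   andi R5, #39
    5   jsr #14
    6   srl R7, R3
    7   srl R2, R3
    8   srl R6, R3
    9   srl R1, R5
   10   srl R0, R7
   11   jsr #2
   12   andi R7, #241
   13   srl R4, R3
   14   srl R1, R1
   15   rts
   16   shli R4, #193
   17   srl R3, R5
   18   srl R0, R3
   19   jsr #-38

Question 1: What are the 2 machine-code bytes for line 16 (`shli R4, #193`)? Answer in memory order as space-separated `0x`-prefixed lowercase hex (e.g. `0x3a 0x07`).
line 16 (shli): pack op=0x1b:5|rd=4:3|imm=193:8 = 0xdcc1; big→ dc c1

0xdc 0xc1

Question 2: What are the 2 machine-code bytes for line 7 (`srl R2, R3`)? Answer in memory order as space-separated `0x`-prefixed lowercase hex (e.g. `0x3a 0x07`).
0x5a 0x60

7. srl fields op=0xb:5|rd=2:3|rs=3:3|pad=0:5 → word 5a60h → 5a 60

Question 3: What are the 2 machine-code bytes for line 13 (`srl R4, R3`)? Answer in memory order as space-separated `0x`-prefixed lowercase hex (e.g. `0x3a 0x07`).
0x5c 0x60

line 13 (srl): pack op=0xb:5|rd=4:3|rs=3:3|pad=0:5 = 0x5c60; big→ 5c 60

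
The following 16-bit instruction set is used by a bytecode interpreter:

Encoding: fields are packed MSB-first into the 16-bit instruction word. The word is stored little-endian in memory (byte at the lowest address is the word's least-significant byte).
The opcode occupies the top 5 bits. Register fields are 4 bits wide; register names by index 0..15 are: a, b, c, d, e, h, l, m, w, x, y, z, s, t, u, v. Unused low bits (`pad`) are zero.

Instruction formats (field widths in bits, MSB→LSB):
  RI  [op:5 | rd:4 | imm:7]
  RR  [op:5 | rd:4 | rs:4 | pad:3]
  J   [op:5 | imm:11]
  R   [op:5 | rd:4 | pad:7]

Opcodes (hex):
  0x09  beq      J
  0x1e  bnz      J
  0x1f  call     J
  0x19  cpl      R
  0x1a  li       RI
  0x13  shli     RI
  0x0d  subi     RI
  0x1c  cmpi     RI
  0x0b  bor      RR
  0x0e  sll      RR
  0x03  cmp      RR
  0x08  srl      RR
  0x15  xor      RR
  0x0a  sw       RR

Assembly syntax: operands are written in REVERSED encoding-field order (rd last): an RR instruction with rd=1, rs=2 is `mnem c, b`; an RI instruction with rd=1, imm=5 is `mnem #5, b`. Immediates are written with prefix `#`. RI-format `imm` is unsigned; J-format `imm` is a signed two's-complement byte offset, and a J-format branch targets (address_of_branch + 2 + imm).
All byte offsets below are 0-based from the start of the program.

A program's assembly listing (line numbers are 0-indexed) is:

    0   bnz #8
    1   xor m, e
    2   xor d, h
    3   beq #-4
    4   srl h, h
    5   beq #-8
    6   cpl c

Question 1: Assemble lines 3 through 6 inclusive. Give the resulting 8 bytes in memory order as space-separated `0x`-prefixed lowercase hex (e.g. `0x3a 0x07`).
0xfc 0x4f 0xa8 0x42 0xf8 0x4f 0x00 0xc9

L3: beq op=0x9:5|imm=-4:11 ⇒ 0x4ffc ⇒ little fc 4f
L4: srl op=0x8:5|rd=5:4|rs=5:4|pad=0:3 ⇒ 0x42a8 ⇒ little a8 42
L5: beq op=0x9:5|imm=-8:11 ⇒ 0x4ff8 ⇒ little f8 4f
L6: cpl op=0x19:5|rd=2:4|pad=0:7 ⇒ 0xc900 ⇒ little 00 c9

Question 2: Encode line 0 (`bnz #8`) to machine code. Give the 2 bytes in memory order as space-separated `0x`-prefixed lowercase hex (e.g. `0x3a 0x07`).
0x08 0xf0

line 0 (bnz): pack op=0x1e:5|imm=8:11 = 0xf008; little→ 08 f0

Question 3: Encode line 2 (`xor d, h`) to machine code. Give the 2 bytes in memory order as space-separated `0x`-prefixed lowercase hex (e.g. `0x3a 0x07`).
0x98 0xaa

L2: xor op=0x15:5|rd=5:4|rs=3:4|pad=0:3 ⇒ 0xaa98 ⇒ little 98 aa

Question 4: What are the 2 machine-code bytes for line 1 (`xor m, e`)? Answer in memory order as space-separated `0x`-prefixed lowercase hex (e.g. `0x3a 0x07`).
0x38 0xaa

L1: xor op=0x15:5|rd=4:4|rs=7:4|pad=0:3 ⇒ 0xaa38 ⇒ little 38 aa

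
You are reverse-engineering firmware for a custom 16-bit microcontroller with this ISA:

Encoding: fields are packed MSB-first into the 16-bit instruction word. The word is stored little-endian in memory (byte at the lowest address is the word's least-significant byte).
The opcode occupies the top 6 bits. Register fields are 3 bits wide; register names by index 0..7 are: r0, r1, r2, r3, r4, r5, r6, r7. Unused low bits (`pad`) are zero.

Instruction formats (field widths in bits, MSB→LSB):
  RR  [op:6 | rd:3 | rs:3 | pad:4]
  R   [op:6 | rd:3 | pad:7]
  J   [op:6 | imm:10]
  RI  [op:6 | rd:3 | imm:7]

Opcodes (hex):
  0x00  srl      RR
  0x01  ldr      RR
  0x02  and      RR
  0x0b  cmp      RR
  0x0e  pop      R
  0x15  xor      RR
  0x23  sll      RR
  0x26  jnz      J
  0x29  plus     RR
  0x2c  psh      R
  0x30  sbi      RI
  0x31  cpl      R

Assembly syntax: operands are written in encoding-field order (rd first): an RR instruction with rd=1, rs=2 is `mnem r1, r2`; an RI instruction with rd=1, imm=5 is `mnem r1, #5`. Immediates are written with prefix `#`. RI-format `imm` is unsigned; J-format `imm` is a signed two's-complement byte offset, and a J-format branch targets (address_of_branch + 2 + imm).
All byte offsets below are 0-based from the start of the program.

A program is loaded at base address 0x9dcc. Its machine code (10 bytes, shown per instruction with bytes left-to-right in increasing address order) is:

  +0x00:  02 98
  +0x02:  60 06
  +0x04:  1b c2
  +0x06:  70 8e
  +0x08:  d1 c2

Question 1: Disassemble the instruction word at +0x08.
+0x08: d1 c2 ⇒ word 0xc2d1 (little)
  top 6b → 0x30 → sbi [RI]
  [9:7] rd=5 = r5
  [6:0] imm=81 = #81

sbi r5, #81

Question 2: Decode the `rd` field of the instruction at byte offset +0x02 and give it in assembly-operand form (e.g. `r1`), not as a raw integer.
+0x02: 60 06 ⇒ word 0x0660 (little)
  op=0x0660>>10=0x1 ⇒ ldr (RR)
  [9:7] rd=4 = r4
  [6:4] rs=6 = r6

r4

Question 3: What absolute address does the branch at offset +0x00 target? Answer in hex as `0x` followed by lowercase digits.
0x9dd0

+0x00: 02 98 ⇒ word 0x9802 (little)
  op=0x9802>>10=0x26 ⇒ jnz (J)
  [9:0] imm=2 = #2
  target = base 0x9dcc + off 0x00 + 2 + imm 2 = 0x9dd0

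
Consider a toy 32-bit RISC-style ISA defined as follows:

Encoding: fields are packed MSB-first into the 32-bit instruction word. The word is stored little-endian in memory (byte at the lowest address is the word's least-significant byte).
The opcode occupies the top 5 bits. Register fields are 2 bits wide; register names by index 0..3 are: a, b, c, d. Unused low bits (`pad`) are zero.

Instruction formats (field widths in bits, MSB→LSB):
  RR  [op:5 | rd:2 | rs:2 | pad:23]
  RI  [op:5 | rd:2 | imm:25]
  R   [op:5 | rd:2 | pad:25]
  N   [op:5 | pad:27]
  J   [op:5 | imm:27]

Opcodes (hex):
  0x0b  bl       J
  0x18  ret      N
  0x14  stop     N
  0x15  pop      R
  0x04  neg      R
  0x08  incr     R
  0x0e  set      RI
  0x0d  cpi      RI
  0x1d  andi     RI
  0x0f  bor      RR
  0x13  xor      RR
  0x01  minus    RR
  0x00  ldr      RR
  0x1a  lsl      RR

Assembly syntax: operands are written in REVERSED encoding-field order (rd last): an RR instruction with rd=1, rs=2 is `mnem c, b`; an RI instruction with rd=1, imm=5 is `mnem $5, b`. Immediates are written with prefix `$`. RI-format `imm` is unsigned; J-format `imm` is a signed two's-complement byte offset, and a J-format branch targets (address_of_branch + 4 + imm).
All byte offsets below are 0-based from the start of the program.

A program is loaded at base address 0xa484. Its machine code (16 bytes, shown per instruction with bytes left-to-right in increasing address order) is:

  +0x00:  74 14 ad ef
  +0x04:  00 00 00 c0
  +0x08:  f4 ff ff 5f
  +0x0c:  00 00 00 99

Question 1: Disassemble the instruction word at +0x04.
ret

+0x04: 00 00 00 c0 ⇒ word 0xc0000000 (little)
  top 5b → 0x18 → ret [N]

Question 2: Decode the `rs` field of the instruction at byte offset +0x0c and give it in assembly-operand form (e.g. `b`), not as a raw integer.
c

+0x0c: 00 00 00 99 ⇒ word 0x99000000 (little)
  top 5b → 0x13 → xor [RR]
  rd: (w>>25)&0x3=0x0 → a
  rs: (w>>23)&0x3=0x2 → c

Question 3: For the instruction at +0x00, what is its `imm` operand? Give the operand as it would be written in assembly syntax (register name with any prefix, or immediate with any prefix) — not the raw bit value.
[00] 74 14 ad ef → 0xefad1474
  opcode bits[31:27]=0x1d: andi/RI
  rd: (w>>25)&0x3=0x3 → d
  imm: (w>>0)&0x1ffffff=0x1ad1474 → $28120180

$28120180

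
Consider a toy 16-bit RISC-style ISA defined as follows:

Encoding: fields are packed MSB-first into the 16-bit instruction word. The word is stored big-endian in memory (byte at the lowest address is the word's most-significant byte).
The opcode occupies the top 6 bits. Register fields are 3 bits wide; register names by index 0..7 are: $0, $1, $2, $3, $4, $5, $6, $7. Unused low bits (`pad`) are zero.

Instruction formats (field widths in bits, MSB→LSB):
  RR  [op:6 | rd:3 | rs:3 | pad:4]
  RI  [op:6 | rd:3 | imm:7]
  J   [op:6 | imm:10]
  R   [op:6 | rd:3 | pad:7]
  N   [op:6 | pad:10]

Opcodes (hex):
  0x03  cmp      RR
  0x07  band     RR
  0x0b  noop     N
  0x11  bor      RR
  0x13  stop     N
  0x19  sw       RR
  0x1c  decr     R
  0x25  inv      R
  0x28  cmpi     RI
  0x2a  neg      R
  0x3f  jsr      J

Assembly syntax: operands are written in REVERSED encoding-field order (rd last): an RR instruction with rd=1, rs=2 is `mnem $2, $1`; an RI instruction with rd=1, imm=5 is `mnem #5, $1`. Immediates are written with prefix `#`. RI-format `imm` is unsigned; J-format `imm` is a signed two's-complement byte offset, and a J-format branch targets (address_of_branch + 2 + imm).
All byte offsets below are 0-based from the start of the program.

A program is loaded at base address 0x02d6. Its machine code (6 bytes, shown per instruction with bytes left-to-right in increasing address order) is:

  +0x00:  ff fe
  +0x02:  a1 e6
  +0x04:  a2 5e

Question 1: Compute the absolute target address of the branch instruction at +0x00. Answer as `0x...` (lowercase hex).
0x02d6

[00] ff fe → 0xfffe
  op=0xfffe>>10=0x3f ⇒ jsr (J)
  [9:0] imm=1022 (s10→-2) = #-2
  target = base 0x02d6 + off 0x00 + 2 + imm -2 = 0x02d6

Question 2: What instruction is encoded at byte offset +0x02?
cmpi #102, $3

+0x02: a1 e6 ⇒ word 0xa1e6 (big)
  op=0xa1e6>>10=0x28 ⇒ cmpi (RI)
  rd@[9:7]=0x3 ⇒ $3
  imm@[6:0]=0x66 ⇒ #102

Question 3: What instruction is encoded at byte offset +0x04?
@+04  big-endian(a2 5e) = 0xa25e
  opcode bits[15:10]=0x28: cmpi/RI
  [9:7] rd=4 = $4
  [6:0] imm=94 = #94

cmpi #94, $4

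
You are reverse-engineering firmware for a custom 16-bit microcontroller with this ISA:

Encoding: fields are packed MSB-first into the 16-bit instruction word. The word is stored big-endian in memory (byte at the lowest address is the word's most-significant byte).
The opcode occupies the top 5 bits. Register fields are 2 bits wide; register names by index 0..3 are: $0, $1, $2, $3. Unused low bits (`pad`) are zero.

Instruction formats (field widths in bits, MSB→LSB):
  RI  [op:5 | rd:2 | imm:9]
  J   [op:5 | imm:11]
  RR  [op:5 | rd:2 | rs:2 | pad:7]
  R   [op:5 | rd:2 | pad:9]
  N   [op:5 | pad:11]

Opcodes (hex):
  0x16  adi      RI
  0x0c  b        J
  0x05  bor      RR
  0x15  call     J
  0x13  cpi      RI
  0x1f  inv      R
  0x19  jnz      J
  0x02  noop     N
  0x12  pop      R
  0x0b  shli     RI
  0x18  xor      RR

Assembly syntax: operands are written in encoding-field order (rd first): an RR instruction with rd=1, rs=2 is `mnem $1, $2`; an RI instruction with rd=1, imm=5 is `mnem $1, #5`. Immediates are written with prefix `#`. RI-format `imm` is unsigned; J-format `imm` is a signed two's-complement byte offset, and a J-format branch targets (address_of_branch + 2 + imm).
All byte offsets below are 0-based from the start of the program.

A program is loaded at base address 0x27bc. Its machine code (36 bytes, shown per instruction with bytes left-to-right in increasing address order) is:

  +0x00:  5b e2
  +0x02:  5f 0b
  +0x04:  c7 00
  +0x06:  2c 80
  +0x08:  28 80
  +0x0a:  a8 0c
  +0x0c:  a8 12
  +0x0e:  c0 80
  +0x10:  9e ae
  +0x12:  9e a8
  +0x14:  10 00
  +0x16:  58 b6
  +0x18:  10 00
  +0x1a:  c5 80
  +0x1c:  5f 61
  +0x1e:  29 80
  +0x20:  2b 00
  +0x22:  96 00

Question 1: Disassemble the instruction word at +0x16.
off 0x16: read 58 b6 as big → 0x58b6
  opcode bits[15:11]=0xb: shli/RI
  [10:9] rd=0 = $0
  [8:0] imm=182 = #182

shli $0, #182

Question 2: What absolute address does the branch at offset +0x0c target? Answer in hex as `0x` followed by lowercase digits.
[0c] a8 12 → 0xa812
  opcode bits[15:11]=0x15: call/J
  imm@[10:0]=0x12 ⇒ #18
  target = base 0x27bc + off 0x0c + 2 + imm 18 = 0x27dc

0x27dc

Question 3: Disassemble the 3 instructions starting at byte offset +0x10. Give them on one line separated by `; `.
cpi $3, #174; cpi $3, #168; noop

[10] 9e ae → 0x9eae
  opcode bits[15:11]=0x13: cpi/RI
  [10:9] rd=3 = $3
  [8:0] imm=174 = #174
[12] 9e a8 → 0x9ea8
  opcode bits[15:11]=0x13: cpi/RI
  [10:9] rd=3 = $3
  [8:0] imm=168 = #168
[14] 10 00 → 0x1000
  opcode bits[15:11]=0x2: noop/N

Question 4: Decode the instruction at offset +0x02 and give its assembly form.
@+02  big-endian(5f 0b) = 0x5f0b
  opcode bits[15:11]=0xb: shli/RI
  rd: (w>>9)&0x3=0x3 → $3
  imm: (w>>0)&0x1ff=0x10b → #267

shli $3, #267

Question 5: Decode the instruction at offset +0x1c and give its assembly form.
[1c] 5f 61 → 0x5f61
  opcode bits[15:11]=0xb: shli/RI
  rd@[10:9]=0x3 ⇒ $3
  imm@[8:0]=0x161 ⇒ #353

shli $3, #353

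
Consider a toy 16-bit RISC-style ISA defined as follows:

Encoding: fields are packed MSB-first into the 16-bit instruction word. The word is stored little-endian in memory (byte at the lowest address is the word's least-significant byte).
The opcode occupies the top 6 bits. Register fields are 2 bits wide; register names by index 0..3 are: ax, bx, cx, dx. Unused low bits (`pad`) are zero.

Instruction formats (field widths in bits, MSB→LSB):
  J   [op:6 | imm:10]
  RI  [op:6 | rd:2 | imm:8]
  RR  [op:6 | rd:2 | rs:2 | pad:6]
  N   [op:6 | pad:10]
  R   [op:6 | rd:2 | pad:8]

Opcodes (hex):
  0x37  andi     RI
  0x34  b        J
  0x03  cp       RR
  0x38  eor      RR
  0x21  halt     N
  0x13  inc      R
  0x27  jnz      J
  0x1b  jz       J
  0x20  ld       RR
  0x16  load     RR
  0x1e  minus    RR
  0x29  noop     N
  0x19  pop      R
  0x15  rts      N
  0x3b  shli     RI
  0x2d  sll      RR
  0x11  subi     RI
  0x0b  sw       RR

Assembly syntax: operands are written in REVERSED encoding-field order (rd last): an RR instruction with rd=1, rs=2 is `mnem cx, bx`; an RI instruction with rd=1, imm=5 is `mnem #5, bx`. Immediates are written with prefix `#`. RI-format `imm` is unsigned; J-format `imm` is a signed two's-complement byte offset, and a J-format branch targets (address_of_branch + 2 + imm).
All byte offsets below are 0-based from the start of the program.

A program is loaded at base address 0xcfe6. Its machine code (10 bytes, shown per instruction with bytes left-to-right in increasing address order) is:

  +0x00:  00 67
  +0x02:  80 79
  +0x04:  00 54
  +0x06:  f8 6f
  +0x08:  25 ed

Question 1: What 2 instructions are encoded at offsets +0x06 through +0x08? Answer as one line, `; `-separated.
jz #-8; shli #37, bx

+0x06: f8 6f ⇒ word 0x6ff8 (little)
  op=0x6ff8>>10=0x1b ⇒ jz (J)
  imm@[9:0]=0x3f8 (s10→-8) ⇒ #-8
+0x08: 25 ed ⇒ word 0xed25 (little)
  op=0xed25>>10=0x3b ⇒ shli (RI)
  rd@[9:8]=0x1 ⇒ bx
  imm@[7:0]=0x25 ⇒ #37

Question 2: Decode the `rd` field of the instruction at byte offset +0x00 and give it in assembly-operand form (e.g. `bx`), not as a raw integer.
+0x00: 00 67 ⇒ word 0x6700 (little)
  top 6b → 0x19 → pop [R]
  rd@[9:8]=0x3 ⇒ dx

dx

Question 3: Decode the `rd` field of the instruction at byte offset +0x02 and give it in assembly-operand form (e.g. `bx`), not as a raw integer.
bx

off 0x02: read 80 79 as little → 0x7980
  opcode bits[15:10]=0x1e: minus/RR
  [9:8] rd=1 = bx
  [7:6] rs=2 = cx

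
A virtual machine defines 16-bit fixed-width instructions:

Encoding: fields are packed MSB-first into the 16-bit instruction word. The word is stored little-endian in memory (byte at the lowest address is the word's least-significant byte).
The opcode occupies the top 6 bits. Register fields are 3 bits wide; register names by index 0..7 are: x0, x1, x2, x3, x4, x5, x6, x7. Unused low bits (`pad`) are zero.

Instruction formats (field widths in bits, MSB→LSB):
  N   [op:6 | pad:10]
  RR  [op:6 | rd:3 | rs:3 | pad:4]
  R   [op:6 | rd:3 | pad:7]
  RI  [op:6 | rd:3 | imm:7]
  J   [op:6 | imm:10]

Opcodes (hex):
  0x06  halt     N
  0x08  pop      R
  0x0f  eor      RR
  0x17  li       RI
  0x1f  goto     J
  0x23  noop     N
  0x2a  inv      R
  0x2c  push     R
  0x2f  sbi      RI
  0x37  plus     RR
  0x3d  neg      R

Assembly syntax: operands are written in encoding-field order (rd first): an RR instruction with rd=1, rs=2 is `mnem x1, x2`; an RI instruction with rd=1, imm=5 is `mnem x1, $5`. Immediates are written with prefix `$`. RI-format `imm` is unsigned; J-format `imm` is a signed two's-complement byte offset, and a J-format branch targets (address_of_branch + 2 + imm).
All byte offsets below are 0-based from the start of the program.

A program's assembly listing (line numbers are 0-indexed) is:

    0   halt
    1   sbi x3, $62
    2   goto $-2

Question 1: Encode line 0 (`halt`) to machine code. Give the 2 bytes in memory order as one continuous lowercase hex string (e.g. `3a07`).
0018

line 0 (halt): pack op=0x6:6|pad=0:10 = 0x1800; little→ 00 18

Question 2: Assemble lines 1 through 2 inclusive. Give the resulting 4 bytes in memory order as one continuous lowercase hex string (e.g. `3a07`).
line 1 (sbi): pack op=0x2f:6|rd=3:3|imm=62:7 = 0xbdbe; little→ be bd
line 2 (goto): pack op=0x1f:6|imm=-2:10 = 0x7ffe; little→ fe 7f

bebdfe7f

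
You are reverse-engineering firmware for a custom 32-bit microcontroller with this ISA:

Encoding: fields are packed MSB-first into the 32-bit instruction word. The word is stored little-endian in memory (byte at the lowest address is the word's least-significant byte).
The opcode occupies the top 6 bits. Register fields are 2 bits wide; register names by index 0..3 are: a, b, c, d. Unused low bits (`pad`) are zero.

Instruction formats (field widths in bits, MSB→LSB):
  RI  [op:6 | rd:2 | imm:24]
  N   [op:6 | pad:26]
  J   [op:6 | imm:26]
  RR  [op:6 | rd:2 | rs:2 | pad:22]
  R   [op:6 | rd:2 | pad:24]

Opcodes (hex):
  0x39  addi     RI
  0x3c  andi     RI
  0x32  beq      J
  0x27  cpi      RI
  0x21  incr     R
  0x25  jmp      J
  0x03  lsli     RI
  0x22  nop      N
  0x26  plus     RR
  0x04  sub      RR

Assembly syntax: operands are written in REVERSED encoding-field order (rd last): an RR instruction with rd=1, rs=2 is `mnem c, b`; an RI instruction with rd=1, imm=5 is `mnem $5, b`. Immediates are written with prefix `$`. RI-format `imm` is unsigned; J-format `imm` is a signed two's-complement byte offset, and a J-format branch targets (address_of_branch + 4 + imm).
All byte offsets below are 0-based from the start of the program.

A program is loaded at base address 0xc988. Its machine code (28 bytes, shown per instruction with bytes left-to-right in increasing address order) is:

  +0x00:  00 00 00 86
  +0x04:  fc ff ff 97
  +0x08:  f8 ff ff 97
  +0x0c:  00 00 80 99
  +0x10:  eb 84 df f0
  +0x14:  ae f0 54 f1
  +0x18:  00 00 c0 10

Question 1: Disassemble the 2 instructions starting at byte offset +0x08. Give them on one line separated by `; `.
jmp $-8; plus c, b

@+08  little-endian(f8 ff ff 97) = 0x97fffff8
  opcode bits[31:26]=0x25: jmp/J
  imm@[25:0]=0x3fffff8 (s26→-8) ⇒ $-8
@+0c  little-endian(00 00 80 99) = 0x99800000
  opcode bits[31:26]=0x26: plus/RR
  rd@[25:24]=0x1 ⇒ b
  rs@[23:22]=0x2 ⇒ c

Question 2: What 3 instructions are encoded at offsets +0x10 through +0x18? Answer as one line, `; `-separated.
[10] eb 84 df f0 → 0xf0df84eb
  top 6b → 0x3c → andi [RI]
  rd@[25:24]=0x0 ⇒ a
  imm@[23:0]=0xdf84eb ⇒ $14648555
[14] ae f0 54 f1 → 0xf154f0ae
  top 6b → 0x3c → andi [RI]
  rd@[25:24]=0x1 ⇒ b
  imm@[23:0]=0x54f0ae ⇒ $5566638
[18] 00 00 c0 10 → 0x10c00000
  top 6b → 0x4 → sub [RR]
  rd@[25:24]=0x0 ⇒ a
  rs@[23:22]=0x3 ⇒ d

andi $14648555, a; andi $5566638, b; sub d, a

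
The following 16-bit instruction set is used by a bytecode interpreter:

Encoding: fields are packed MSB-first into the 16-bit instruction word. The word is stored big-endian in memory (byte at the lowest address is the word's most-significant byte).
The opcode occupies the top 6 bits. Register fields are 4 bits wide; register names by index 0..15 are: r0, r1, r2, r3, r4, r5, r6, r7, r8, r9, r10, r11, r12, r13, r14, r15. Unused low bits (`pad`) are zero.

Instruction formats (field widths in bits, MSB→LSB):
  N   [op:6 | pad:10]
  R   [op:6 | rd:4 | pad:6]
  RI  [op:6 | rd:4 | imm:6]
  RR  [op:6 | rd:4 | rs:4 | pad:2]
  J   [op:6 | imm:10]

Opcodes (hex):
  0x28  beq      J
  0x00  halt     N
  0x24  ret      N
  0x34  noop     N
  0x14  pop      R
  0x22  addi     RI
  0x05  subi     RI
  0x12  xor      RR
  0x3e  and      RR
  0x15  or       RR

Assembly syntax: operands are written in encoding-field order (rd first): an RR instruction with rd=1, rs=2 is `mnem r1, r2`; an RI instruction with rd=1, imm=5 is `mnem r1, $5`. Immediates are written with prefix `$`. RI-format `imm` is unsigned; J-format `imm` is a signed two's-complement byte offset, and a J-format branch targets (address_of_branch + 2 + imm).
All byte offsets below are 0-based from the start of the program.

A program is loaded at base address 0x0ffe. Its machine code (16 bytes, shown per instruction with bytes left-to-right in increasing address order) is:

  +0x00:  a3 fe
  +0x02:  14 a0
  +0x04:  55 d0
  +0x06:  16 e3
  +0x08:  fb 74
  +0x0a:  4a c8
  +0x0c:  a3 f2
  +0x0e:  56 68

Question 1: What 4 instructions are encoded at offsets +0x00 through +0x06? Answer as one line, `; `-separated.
+0x00: a3 fe ⇒ word 0xa3fe (big)
  top 6b → 0x28 → beq [J]
  [9:0] imm=1022 (s10→-2) = $-2
+0x02: 14 a0 ⇒ word 0x14a0 (big)
  top 6b → 0x5 → subi [RI]
  [9:6] rd=2 = r2
  [5:0] imm=32 = $32
+0x04: 55 d0 ⇒ word 0x55d0 (big)
  top 6b → 0x15 → or [RR]
  [9:6] rd=7 = r7
  [5:2] rs=4 = r4
+0x06: 16 e3 ⇒ word 0x16e3 (big)
  top 6b → 0x5 → subi [RI]
  [9:6] rd=11 = r11
  [5:0] imm=35 = $35

beq $-2; subi r2, $32; or r7, r4; subi r11, $35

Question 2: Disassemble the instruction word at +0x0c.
beq $-14

+0x0c: a3 f2 ⇒ word 0xa3f2 (big)
  op=0xa3f2>>10=0x28 ⇒ beq (J)
  imm@[9:0]=0x3f2 (s10→-14) ⇒ $-14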